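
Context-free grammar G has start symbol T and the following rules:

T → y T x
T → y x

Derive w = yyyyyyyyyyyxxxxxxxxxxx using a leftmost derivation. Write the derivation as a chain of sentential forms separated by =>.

T => yTx   [T → y T x]
yTx => yyTxx   [T → y T x]
yyTxx => yyyTxxx   [T → y T x]
yyyTxxx => yyyyTxxxx   [T → y T x]
yyyyTxxxx => yyyyyTxxxxx   [T → y T x]
yyyyyTxxxxx => yyyyyyTxxxxxx   [T → y T x]
yyyyyyTxxxxxx => yyyyyyyTxxxxxxx   [T → y T x]
yyyyyyyTxxxxxxx => yyyyyyyyTxxxxxxxx   [T → y T x]
yyyyyyyyTxxxxxxxx => yyyyyyyyyTxxxxxxxxx   [T → y T x]
yyyyyyyyyTxxxxxxxxx => yyyyyyyyyyTxxxxxxxxxx   [T → y T x]
yyyyyyyyyyTxxxxxxxxxx => yyyyyyyyyyyxxxxxxxxxxx   [T → y x]

T=>yTx=>yyTxx=>yyyTxxx=>yyyyTxxxx=>yyyyyTxxxxx=>yyyyyyTxxxxxx=>yyyyyyyTxxxxxxx=>yyyyyyyyTxxxxxxxx=>yyyyyyyyyTxxxxxxxxx=>yyyyyyyyyyTxxxxxxxxxx=>yyyyyyyyyyyxxxxxxxxxxx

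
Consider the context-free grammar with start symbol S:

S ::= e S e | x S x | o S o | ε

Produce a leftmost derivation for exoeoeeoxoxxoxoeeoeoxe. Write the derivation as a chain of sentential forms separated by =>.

S => eSe   [S ::= e S e]
eSe => exSxe   [S ::= x S x]
exSxe => exoSoxe   [S ::= o S o]
exoSoxe => exoeSeoxe   [S ::= e S e]
exoeSeoxe => exoeoSoeoxe   [S ::= o S o]
exoeoSoeoxe => exoeoeSeoeoxe   [S ::= e S e]
exoeoeSeoeoxe => exoeoeeSeeoeoxe   [S ::= e S e]
exoeoeeSeeoeoxe => exoeoeeoSoeeoeoxe   [S ::= o S o]
exoeoeeoSoeeoeoxe => exoeoeeoxSxoeeoeoxe   [S ::= x S x]
exoeoeeoxSxoeeoeoxe => exoeoeeoxoSoxoeeoeoxe   [S ::= o S o]
exoeoeeoxoSoxoeeoeoxe => exoeoeeoxoxSxoxoeeoeoxe   [S ::= x S x]
exoeoeeoxoxSxoxoeeoeoxe => exoeoeeoxoxxoxoeeoeoxe   [S ::= ε]

S => eSe => exSxe => exoSoxe => exoeSeoxe => exoeoSoeoxe => exoeoeSeoeoxe => exoeoeeSeeoeoxe => exoeoeeoSoeeoeoxe => exoeoeeoxSxoeeoeoxe => exoeoeeoxoSoxoeeoeoxe => exoeoeeoxoxSxoxoeeoeoxe => exoeoeeoxoxxoxoeeoeoxe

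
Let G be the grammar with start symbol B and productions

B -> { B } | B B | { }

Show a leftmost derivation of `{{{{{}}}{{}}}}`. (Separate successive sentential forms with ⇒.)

B ⇒ {B} ⇒ {{B}} ⇒ {{BB}} ⇒ {{{B}B}} ⇒ {{{{B}}B}} ⇒ {{{{{}}}B}} ⇒ {{{{{}}}{B}}} ⇒ {{{{{}}}{{}}}}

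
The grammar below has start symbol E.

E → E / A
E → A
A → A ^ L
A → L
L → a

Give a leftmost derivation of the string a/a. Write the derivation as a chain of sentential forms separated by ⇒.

E ⇒ E/A ⇒ A/A ⇒ L/A ⇒ a/A ⇒ a/L ⇒ a/a

E ⇒ E/A   [E → E / A]
E/A ⇒ A/A   [E → A]
A/A ⇒ L/A   [A → L]
L/A ⇒ a/A   [L → a]
a/A ⇒ a/L   [A → L]
a/L ⇒ a/a   [L → a]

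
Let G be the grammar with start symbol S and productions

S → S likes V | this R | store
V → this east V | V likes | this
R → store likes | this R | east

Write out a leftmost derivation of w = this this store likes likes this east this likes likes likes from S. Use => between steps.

S => S likes V => this R likes V => this this R likes V => this this store likes likes V => this this store likes likes this east V => this this store likes likes this east V likes => this this store likes likes this east V likes likes => this this store likes likes this east V likes likes likes => this this store likes likes this east this likes likes likes

S => S likes V   [S → S likes V]
S likes V => this R likes V   [S → this R]
this R likes V => this this R likes V   [R → this R]
this this R likes V => this this store likes likes V   [R → store likes]
this this store likes likes V => this this store likes likes this east V   [V → this east V]
this this store likes likes this east V => this this store likes likes this east V likes   [V → V likes]
this this store likes likes this east V likes => this this store likes likes this east V likes likes   [V → V likes]
this this store likes likes this east V likes likes => this this store likes likes this east V likes likes likes   [V → V likes]
this this store likes likes this east V likes likes likes => this this store likes likes this east this likes likes likes   [V → this]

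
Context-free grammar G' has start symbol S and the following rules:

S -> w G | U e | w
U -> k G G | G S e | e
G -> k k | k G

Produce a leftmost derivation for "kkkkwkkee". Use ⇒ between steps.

S ⇒ Ue   [S -> U e]
Ue ⇒ GSee   [U -> G S e]
GSee ⇒ kGSee   [G -> k G]
kGSee ⇒ kkGSee   [G -> k G]
kkGSee ⇒ kkkkSee   [G -> k k]
kkkkSee ⇒ kkkkwGee   [S -> w G]
kkkkwGee ⇒ kkkkwkkee   [G -> k k]

S⇒Ue⇒GSee⇒kGSee⇒kkGSee⇒kkkkSee⇒kkkkwGee⇒kkkkwkkee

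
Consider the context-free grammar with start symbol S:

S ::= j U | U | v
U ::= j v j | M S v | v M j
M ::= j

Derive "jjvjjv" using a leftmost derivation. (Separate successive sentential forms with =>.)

S => jU   [S ::= j U]
jU => jMSv   [U ::= M S v]
jMSv => jjSv   [M ::= j]
jjSv => jjUv   [S ::= U]
jjUv => jjvMjv   [U ::= v M j]
jjvMjv => jjvjjv   [M ::= j]

S => jU => jMSv => jjSv => jjUv => jjvMjv => jjvjjv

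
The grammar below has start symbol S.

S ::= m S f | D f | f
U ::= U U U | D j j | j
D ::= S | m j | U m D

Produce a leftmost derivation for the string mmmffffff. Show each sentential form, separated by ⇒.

S ⇒ mSf ⇒ mDff ⇒ mSff ⇒ mmSfff ⇒ mmmSffff ⇒ mmmDfffff ⇒ mmmSfffff ⇒ mmmffffff

S ⇒ mSf   [S ::= m S f]
mSf ⇒ mDff   [S ::= D f]
mDff ⇒ mSff   [D ::= S]
mSff ⇒ mmSfff   [S ::= m S f]
mmSfff ⇒ mmmSffff   [S ::= m S f]
mmmSffff ⇒ mmmDfffff   [S ::= D f]
mmmDfffff ⇒ mmmSfffff   [D ::= S]
mmmSfffff ⇒ mmmffffff   [S ::= f]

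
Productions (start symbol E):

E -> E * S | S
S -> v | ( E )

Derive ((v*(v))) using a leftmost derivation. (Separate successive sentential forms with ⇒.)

E ⇒ S   [E -> S]
S ⇒ (E)   [S -> ( E )]
(E) ⇒ (S)   [E -> S]
(S) ⇒ ((E))   [S -> ( E )]
((E)) ⇒ ((E*S))   [E -> E * S]
((E*S)) ⇒ ((S*S))   [E -> S]
((S*S)) ⇒ ((v*S))   [S -> v]
((v*S)) ⇒ ((v*(E)))   [S -> ( E )]
((v*(E))) ⇒ ((v*(S)))   [E -> S]
((v*(S))) ⇒ ((v*(v)))   [S -> v]

E ⇒ S ⇒ (E) ⇒ (S) ⇒ ((E)) ⇒ ((E*S)) ⇒ ((S*S)) ⇒ ((v*S)) ⇒ ((v*(E))) ⇒ ((v*(S))) ⇒ ((v*(v)))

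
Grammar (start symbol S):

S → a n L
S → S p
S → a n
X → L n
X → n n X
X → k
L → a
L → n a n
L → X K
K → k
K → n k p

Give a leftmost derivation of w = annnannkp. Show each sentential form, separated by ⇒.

S ⇒ anL   [S → a n L]
anL ⇒ anXK   [L → X K]
anXK ⇒ annnXK   [X → n n X]
annnXK ⇒ annnLnK   [X → L n]
annnLnK ⇒ annnanK   [L → a]
annnanK ⇒ annnannkp   [K → n k p]

S ⇒ anL ⇒ anXK ⇒ annnXK ⇒ annnLnK ⇒ annnanK ⇒ annnannkp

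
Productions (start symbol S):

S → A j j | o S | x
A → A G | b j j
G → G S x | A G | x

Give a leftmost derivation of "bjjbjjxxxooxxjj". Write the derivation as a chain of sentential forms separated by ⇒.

S ⇒ Ajj ⇒ AGjj ⇒ bjjGjj ⇒ bjjGSxjj ⇒ bjjGSxSxjj ⇒ bjjAGSxSxjj ⇒ bjjbjjGSxSxjj ⇒ bjjbjjxSxSxjj ⇒ bjjbjjxxxSxjj ⇒ bjjbjjxxxoSxjj ⇒ bjjbjjxxxooSxjj ⇒ bjjbjjxxxooxxjj

S ⇒ Ajj   [S → A j j]
Ajj ⇒ AGjj   [A → A G]
AGjj ⇒ bjjGjj   [A → b j j]
bjjGjj ⇒ bjjGSxjj   [G → G S x]
bjjGSxjj ⇒ bjjGSxSxjj   [G → G S x]
bjjGSxSxjj ⇒ bjjAGSxSxjj   [G → A G]
bjjAGSxSxjj ⇒ bjjbjjGSxSxjj   [A → b j j]
bjjbjjGSxSxjj ⇒ bjjbjjxSxSxjj   [G → x]
bjjbjjxSxSxjj ⇒ bjjbjjxxxSxjj   [S → x]
bjjbjjxxxSxjj ⇒ bjjbjjxxxoSxjj   [S → o S]
bjjbjjxxxoSxjj ⇒ bjjbjjxxxooSxjj   [S → o S]
bjjbjjxxxooSxjj ⇒ bjjbjjxxxooxxjj   [S → x]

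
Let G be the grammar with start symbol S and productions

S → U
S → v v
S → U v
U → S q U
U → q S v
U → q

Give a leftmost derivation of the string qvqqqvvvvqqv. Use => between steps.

S=>Uv=>SqUv=>UqUv=>SqUqUv=>UvqUqUv=>qvqUqUv=>qvqqSvqUv=>qvqqUvqUv=>qvqqqSvvqUv=>qvqqqvvvvqUv=>qvqqqvvvvqqv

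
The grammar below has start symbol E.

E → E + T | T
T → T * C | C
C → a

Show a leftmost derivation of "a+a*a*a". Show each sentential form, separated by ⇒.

E⇒E+T⇒T+T⇒C+T⇒a+T⇒a+T*C⇒a+T*C*C⇒a+C*C*C⇒a+a*C*C⇒a+a*a*C⇒a+a*a*a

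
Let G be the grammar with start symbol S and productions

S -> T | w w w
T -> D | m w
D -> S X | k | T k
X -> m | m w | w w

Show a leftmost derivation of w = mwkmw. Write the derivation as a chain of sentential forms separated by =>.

S => T   [S -> T]
T => D   [T -> D]
D => SX   [D -> S X]
SX => TX   [S -> T]
TX => DX   [T -> D]
DX => TkX   [D -> T k]
TkX => mwkX   [T -> m w]
mwkX => mwkmw   [X -> m w]

S=>T=>D=>SX=>TX=>DX=>TkX=>mwkX=>mwkmw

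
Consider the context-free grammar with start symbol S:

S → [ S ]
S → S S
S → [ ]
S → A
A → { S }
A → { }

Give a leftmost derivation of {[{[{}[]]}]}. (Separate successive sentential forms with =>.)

S => A   [S → A]
A => {S}   [A → { S }]
{S} => {[S]}   [S → [ S ]]
{[S]} => {[A]}   [S → A]
{[A]} => {[{S}]}   [A → { S }]
{[{S}]} => {[{[S]}]}   [S → [ S ]]
{[{[S]}]} => {[{[SS]}]}   [S → S S]
{[{[SS]}]} => {[{[AS]}]}   [S → A]
{[{[AS]}]} => {[{[{}S]}]}   [A → { }]
{[{[{}S]}]} => {[{[{}[]]}]}   [S → [ ]]

S => A => {S} => {[S]} => {[A]} => {[{S}]} => {[{[S]}]} => {[{[SS]}]} => {[{[AS]}]} => {[{[{}S]}]} => {[{[{}[]]}]}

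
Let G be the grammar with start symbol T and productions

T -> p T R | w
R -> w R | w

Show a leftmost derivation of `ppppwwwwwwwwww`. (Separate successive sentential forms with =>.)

T => pTR => ppTRR => pppTRRR => ppppTRRRR => ppppwRRRR => ppppwwRRRR => ppppwwwRRRR => ppppwwwwRRRR => ppppwwwwwRRR => ppppwwwwwwRRR => ppppwwwwwwwRRR => ppppwwwwwwwwRR => ppppwwwwwwwwwR => ppppwwwwwwwwww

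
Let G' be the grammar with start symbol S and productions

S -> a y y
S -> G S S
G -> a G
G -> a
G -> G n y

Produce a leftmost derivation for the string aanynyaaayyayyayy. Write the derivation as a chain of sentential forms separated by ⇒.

S⇒GSS⇒aGSS⇒aGnySS⇒aGnynySS⇒aanynySS⇒aanynyGSSS⇒aanynyaGSSS⇒aanynyaaSSS⇒aanynyaaayySS⇒aanynyaaayyayyS⇒aanynyaaayyayyayy

S ⇒ GSS   [S -> G S S]
GSS ⇒ aGSS   [G -> a G]
aGSS ⇒ aGnySS   [G -> G n y]
aGnySS ⇒ aGnynySS   [G -> G n y]
aGnynySS ⇒ aanynySS   [G -> a]
aanynySS ⇒ aanynyGSSS   [S -> G S S]
aanynyGSSS ⇒ aanynyaGSSS   [G -> a G]
aanynyaGSSS ⇒ aanynyaaSSS   [G -> a]
aanynyaaSSS ⇒ aanynyaaayySS   [S -> a y y]
aanynyaaayySS ⇒ aanynyaaayyayyS   [S -> a y y]
aanynyaaayyayyS ⇒ aanynyaaayyayyayy   [S -> a y y]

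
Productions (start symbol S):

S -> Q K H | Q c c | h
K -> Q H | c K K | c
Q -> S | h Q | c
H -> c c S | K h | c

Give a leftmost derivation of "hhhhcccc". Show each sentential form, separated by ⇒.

S ⇒ Qcc ⇒ hQcc ⇒ hScc ⇒ hQKHcc ⇒ hhQKHcc ⇒ hhhQKHcc ⇒ hhhSKHcc ⇒ hhhhKHcc ⇒ hhhhcHcc ⇒ hhhhcccc

S ⇒ Qcc   [S -> Q c c]
Qcc ⇒ hQcc   [Q -> h Q]
hQcc ⇒ hScc   [Q -> S]
hScc ⇒ hQKHcc   [S -> Q K H]
hQKHcc ⇒ hhQKHcc   [Q -> h Q]
hhQKHcc ⇒ hhhQKHcc   [Q -> h Q]
hhhQKHcc ⇒ hhhSKHcc   [Q -> S]
hhhSKHcc ⇒ hhhhKHcc   [S -> h]
hhhhKHcc ⇒ hhhhcHcc   [K -> c]
hhhhcHcc ⇒ hhhhcccc   [H -> c]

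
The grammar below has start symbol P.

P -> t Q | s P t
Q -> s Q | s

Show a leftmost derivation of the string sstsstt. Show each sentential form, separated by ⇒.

P ⇒ sPt ⇒ ssPtt ⇒ sstQtt ⇒ sstsQtt ⇒ sstsstt

P ⇒ sPt   [P -> s P t]
sPt ⇒ ssPtt   [P -> s P t]
ssPtt ⇒ sstQtt   [P -> t Q]
sstQtt ⇒ sstsQtt   [Q -> s Q]
sstsQtt ⇒ sstsstt   [Q -> s]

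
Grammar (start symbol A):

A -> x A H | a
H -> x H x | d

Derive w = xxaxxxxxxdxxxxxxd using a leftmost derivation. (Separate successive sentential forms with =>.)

A => xAH   [A -> x A H]
xAH => xxAHH   [A -> x A H]
xxAHH => xxaHH   [A -> a]
xxaHH => xxaxHxH   [H -> x H x]
xxaxHxH => xxaxxHxxH   [H -> x H x]
xxaxxHxxH => xxaxxxHxxxH   [H -> x H x]
xxaxxxHxxxH => xxaxxxxHxxxxH   [H -> x H x]
xxaxxxxHxxxxH => xxaxxxxxHxxxxxH   [H -> x H x]
xxaxxxxxHxxxxxH => xxaxxxxxxHxxxxxxH   [H -> x H x]
xxaxxxxxxHxxxxxxH => xxaxxxxxxdxxxxxxH   [H -> d]
xxaxxxxxxdxxxxxxH => xxaxxxxxxdxxxxxxd   [H -> d]

A=>xAH=>xxAHH=>xxaHH=>xxaxHxH=>xxaxxHxxH=>xxaxxxHxxxH=>xxaxxxxHxxxxH=>xxaxxxxxHxxxxxH=>xxaxxxxxxHxxxxxxH=>xxaxxxxxxdxxxxxxH=>xxaxxxxxxdxxxxxxd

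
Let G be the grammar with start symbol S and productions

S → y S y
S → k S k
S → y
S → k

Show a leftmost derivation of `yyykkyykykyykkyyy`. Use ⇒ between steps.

S ⇒ ySy   [S → y S y]
ySy ⇒ yySyy   [S → y S y]
yySyy ⇒ yyySyyy   [S → y S y]
yyySyyy ⇒ yyykSkyyy   [S → k S k]
yyykSkyyy ⇒ yyykkSkkyyy   [S → k S k]
yyykkSkkyyy ⇒ yyykkySykkyyy   [S → y S y]
yyykkySykkyyy ⇒ yyykkyySyykkyyy   [S → y S y]
yyykkyySyykkyyy ⇒ yyykkyykSkyykkyyy   [S → k S k]
yyykkyykSkyykkyyy ⇒ yyykkyykykyykkyyy   [S → y]

S ⇒ ySy ⇒ yySyy ⇒ yyySyyy ⇒ yyykSkyyy ⇒ yyykkSkkyyy ⇒ yyykkySykkyyy ⇒ yyykkyySyykkyyy ⇒ yyykkyykSkyykkyyy ⇒ yyykkyykykyykkyyy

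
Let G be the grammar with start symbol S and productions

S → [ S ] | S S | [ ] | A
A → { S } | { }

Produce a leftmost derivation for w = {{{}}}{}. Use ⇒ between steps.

S ⇒ SS ⇒ AS ⇒ {S}S ⇒ {A}S ⇒ {{S}}S ⇒ {{A}}S ⇒ {{{}}}S ⇒ {{{}}}A ⇒ {{{}}}{}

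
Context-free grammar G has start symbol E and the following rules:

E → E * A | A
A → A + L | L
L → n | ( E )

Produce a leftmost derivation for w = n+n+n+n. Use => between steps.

E => A => A+L => A+L+L => A+L+L+L => L+L+L+L => n+L+L+L => n+n+L+L => n+n+n+L => n+n+n+n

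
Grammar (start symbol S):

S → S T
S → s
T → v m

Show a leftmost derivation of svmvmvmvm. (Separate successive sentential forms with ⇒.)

S ⇒ ST   [S → S T]
ST ⇒ STT   [S → S T]
STT ⇒ STTT   [S → S T]
STTT ⇒ STTTT   [S → S T]
STTTT ⇒ sTTTT   [S → s]
sTTTT ⇒ svmTTT   [T → v m]
svmTTT ⇒ svmvmTT   [T → v m]
svmvmTT ⇒ svmvmvmT   [T → v m]
svmvmvmT ⇒ svmvmvmvm   [T → v m]

S⇒ST⇒STT⇒STTT⇒STTTT⇒sTTTT⇒svmTTT⇒svmvmTT⇒svmvmvmT⇒svmvmvmvm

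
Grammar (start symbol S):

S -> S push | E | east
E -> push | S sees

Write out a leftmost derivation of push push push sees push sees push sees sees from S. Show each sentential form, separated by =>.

S => E => S sees => E sees => S sees sees => S push sees sees => E push sees sees => S sees push sees sees => S push sees push sees sees => E push sees push sees sees => S sees push sees push sees sees => S push sees push sees push sees sees => S push push sees push sees push sees sees => E push push sees push sees push sees sees => push push push sees push sees push sees sees

S => E   [S -> E]
E => S sees   [E -> S sees]
S sees => E sees   [S -> E]
E sees => S sees sees   [E -> S sees]
S sees sees => S push sees sees   [S -> S push]
S push sees sees => E push sees sees   [S -> E]
E push sees sees => S sees push sees sees   [E -> S sees]
S sees push sees sees => S push sees push sees sees   [S -> S push]
S push sees push sees sees => E push sees push sees sees   [S -> E]
E push sees push sees sees => S sees push sees push sees sees   [E -> S sees]
S sees push sees push sees sees => S push sees push sees push sees sees   [S -> S push]
S push sees push sees push sees sees => S push push sees push sees push sees sees   [S -> S push]
S push push sees push sees push sees sees => E push push sees push sees push sees sees   [S -> E]
E push push sees push sees push sees sees => push push push sees push sees push sees sees   [E -> push]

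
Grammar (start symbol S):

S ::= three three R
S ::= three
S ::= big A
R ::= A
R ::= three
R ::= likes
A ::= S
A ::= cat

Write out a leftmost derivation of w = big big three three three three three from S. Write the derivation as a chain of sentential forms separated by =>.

S => big A => big S => big big A => big big S => big big three three R => big big three three A => big big three three S => big big three three three three R => big big three three three three three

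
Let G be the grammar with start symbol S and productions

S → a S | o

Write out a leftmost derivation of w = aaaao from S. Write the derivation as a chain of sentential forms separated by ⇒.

S ⇒ aS   [S → a S]
aS ⇒ aaS   [S → a S]
aaS ⇒ aaaS   [S → a S]
aaaS ⇒ aaaaS   [S → a S]
aaaaS ⇒ aaaao   [S → o]

S⇒aS⇒aaS⇒aaaS⇒aaaaS⇒aaaao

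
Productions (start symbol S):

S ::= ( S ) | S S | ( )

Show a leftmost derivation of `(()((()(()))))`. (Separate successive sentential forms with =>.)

S => (S) => (SS) => (()S) => (()(S)) => (()((S))) => (()((SS))) => (()((()S))) => (()((()(S)))) => (()((()(()))))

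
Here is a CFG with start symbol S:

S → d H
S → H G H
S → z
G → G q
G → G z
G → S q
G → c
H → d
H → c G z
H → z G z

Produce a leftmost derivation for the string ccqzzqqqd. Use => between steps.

S => HGH   [S → H G H]
HGH => cGzGH   [H → c G z]
cGzGH => cGqzGH   [G → G q]
cGqzGH => ccqzGH   [G → c]
ccqzGH => ccqzGqH   [G → G q]
ccqzGqH => ccqzGqqH   [G → G q]
ccqzGqqH => ccqzSqqqH   [G → S q]
ccqzSqqqH => ccqzzqqqH   [S → z]
ccqzzqqqH => ccqzzqqqd   [H → d]

S=>HGH=>cGzGH=>cGqzGH=>ccqzGH=>ccqzGqH=>ccqzGqqH=>ccqzSqqqH=>ccqzzqqqH=>ccqzzqqqd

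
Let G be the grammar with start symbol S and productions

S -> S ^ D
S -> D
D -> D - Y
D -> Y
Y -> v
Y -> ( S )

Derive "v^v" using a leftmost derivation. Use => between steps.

S => S^D => D^D => Y^D => v^D => v^Y => v^v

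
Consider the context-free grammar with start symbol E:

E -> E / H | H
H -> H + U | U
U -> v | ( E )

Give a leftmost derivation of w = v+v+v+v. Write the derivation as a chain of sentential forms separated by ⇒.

E ⇒ H ⇒ H+U ⇒ H+U+U ⇒ H+U+U+U ⇒ U+U+U+U ⇒ v+U+U+U ⇒ v+v+U+U ⇒ v+v+v+U ⇒ v+v+v+v

E ⇒ H   [E -> H]
H ⇒ H+U   [H -> H + U]
H+U ⇒ H+U+U   [H -> H + U]
H+U+U ⇒ H+U+U+U   [H -> H + U]
H+U+U+U ⇒ U+U+U+U   [H -> U]
U+U+U+U ⇒ v+U+U+U   [U -> v]
v+U+U+U ⇒ v+v+U+U   [U -> v]
v+v+U+U ⇒ v+v+v+U   [U -> v]
v+v+v+U ⇒ v+v+v+v   [U -> v]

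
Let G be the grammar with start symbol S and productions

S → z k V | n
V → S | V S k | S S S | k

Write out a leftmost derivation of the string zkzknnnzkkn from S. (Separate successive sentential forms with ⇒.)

S ⇒ zkV ⇒ zkSSS ⇒ zkzkVSS ⇒ zkzkSSSSS ⇒ zkzknSSSS ⇒ zkzknnSSS ⇒ zkzknnnSS ⇒ zkzknnnzkVS ⇒ zkzknnnzkkS ⇒ zkzknnnzkkn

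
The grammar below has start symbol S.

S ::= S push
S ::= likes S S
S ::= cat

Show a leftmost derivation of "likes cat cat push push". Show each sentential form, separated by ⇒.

S ⇒ S push ⇒ likes S S push ⇒ likes cat S push ⇒ likes cat S push push ⇒ likes cat cat push push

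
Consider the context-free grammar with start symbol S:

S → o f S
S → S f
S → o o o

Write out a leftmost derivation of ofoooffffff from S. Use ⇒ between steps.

S⇒Sf⇒Sff⇒Sfff⇒Sffff⇒ofSffff⇒ofSfffff⇒ofSffffff⇒ofoooffffff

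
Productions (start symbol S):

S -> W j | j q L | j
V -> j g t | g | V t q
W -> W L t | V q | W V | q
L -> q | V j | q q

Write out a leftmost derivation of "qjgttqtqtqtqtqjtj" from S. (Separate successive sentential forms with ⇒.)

S ⇒ Wj   [S -> W j]
Wj ⇒ WLtj   [W -> W L t]
WLtj ⇒ qLtj   [W -> q]
qLtj ⇒ qVjtj   [L -> V j]
qVjtj ⇒ qVtqjtj   [V -> V t q]
qVtqjtj ⇒ qVtqtqjtj   [V -> V t q]
qVtqtqjtj ⇒ qVtqtqtqjtj   [V -> V t q]
qVtqtqtqjtj ⇒ qVtqtqtqtqjtj   [V -> V t q]
qVtqtqtqtqjtj ⇒ qVtqtqtqtqtqjtj   [V -> V t q]
qVtqtqtqtqtqjtj ⇒ qjgttqtqtqtqtqjtj   [V -> j g t]

S⇒Wj⇒WLtj⇒qLtj⇒qVjtj⇒qVtqjtj⇒qVtqtqjtj⇒qVtqtqtqjtj⇒qVtqtqtqtqjtj⇒qVtqtqtqtqtqjtj⇒qjgttqtqtqtqtqjtj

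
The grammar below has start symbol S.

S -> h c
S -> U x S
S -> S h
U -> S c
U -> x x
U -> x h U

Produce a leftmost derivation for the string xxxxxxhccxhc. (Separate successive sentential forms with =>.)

S=>UxS=>xxxS=>xxxUxS=>xxxxxxS=>xxxxxxUxS=>xxxxxxScxS=>xxxxxxhccxS=>xxxxxxhccxhc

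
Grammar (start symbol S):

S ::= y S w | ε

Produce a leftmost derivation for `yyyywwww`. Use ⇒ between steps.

S ⇒ ySw ⇒ yySww ⇒ yyySwww ⇒ yyyySwwww ⇒ yyyywwww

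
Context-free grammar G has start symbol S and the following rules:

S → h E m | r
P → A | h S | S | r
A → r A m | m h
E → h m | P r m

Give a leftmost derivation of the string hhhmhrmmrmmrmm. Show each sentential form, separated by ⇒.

S ⇒ hEm   [S → h E m]
hEm ⇒ hPrmm   [E → P r m]
hPrmm ⇒ hSrmm   [P → S]
hSrmm ⇒ hhEmrmm   [S → h E m]
hhEmrmm ⇒ hhPrmmrmm   [E → P r m]
hhPrmmrmm ⇒ hhSrmmrmm   [P → S]
hhSrmmrmm ⇒ hhhEmrmmrmm   [S → h E m]
hhhEmrmmrmm ⇒ hhhPrmmrmmrmm   [E → P r m]
hhhPrmmrmmrmm ⇒ hhhArmmrmmrmm   [P → A]
hhhArmmrmmrmm ⇒ hhhmhrmmrmmrmm   [A → m h]

S⇒hEm⇒hPrmm⇒hSrmm⇒hhEmrmm⇒hhPrmmrmm⇒hhSrmmrmm⇒hhhEmrmmrmm⇒hhhPrmmrmmrmm⇒hhhArmmrmmrmm⇒hhhmhrmmrmmrmm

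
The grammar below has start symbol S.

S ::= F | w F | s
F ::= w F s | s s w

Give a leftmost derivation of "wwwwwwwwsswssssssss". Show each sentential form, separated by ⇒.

S ⇒ F ⇒ wFs ⇒ wwFss ⇒ wwwFsss ⇒ wwwwFssss ⇒ wwwwwFsssss ⇒ wwwwwwFssssss ⇒ wwwwwwwFsssssss ⇒ wwwwwwwwFssssssss ⇒ wwwwwwwwsswssssssss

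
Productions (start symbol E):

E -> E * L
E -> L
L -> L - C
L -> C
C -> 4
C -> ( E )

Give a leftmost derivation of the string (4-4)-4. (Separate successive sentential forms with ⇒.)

E ⇒ L ⇒ L-C ⇒ C-C ⇒ (E)-C ⇒ (L)-C ⇒ (L-C)-C ⇒ (C-C)-C ⇒ (4-C)-C ⇒ (4-4)-C ⇒ (4-4)-4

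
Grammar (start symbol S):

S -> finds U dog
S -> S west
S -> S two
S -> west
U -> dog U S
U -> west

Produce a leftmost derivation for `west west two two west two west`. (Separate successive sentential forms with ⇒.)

S ⇒ S west   [S -> S west]
S west ⇒ S two west   [S -> S two]
S two west ⇒ S west two west   [S -> S west]
S west two west ⇒ S two west two west   [S -> S two]
S two west two west ⇒ S two two west two west   [S -> S two]
S two two west two west ⇒ S west two two west two west   [S -> S west]
S west two two west two west ⇒ west west two two west two west   [S -> west]

S ⇒ S west ⇒ S two west ⇒ S west two west ⇒ S two west two west ⇒ S two two west two west ⇒ S west two two west two west ⇒ west west two two west two west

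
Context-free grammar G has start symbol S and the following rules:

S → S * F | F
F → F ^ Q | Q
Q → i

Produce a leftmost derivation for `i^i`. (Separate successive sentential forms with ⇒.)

S ⇒ F ⇒ F^Q ⇒ Q^Q ⇒ i^Q ⇒ i^i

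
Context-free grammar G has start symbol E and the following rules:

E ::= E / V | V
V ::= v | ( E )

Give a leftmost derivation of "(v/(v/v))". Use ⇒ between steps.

E ⇒ V ⇒ (E) ⇒ (E/V) ⇒ (V/V) ⇒ (v/V) ⇒ (v/(E)) ⇒ (v/(E/V)) ⇒ (v/(V/V)) ⇒ (v/(v/V)) ⇒ (v/(v/v))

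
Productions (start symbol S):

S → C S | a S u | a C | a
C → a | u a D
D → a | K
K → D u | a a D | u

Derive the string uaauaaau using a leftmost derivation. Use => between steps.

S => CS   [S → C S]
CS => uaDS   [C → u a D]
uaDS => uaKS   [D → K]
uaKS => uaDuS   [K → D u]
uaDuS => uaauS   [D → a]
uaauS => uaauaSu   [S → a S u]
uaauaSu => uaauaCSu   [S → C S]
uaauaCSu => uaauaaSu   [C → a]
uaauaaSu => uaauaaau   [S → a]

S => CS => uaDS => uaKS => uaDuS => uaauS => uaauaSu => uaauaCSu => uaauaaSu => uaauaaau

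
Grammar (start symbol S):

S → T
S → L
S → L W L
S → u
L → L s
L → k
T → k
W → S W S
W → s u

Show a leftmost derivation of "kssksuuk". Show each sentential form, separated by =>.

S => LWL   [S → L W L]
LWL => LsWL   [L → L s]
LsWL => LssWL   [L → L s]
LssWL => kssWL   [L → k]
kssWL => kssSWSL   [W → S W S]
kssSWSL => kssTWSL   [S → T]
kssTWSL => ksskWSL   [T → k]
ksskWSL => kssksuSL   [W → s u]
kssksuSL => kssksuuL   [S → u]
kssksuuL => kssksuuk   [L → k]

S=>LWL=>LsWL=>LssWL=>kssWL=>kssSWSL=>kssTWSL=>ksskWSL=>kssksuSL=>kssksuuL=>kssksuuk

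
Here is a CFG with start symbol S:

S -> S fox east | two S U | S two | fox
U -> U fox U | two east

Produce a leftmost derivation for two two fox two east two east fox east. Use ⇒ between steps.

S ⇒ S fox east ⇒ two S U fox east ⇒ two two S U U fox east ⇒ two two fox U U fox east ⇒ two two fox two east U fox east ⇒ two two fox two east two east fox east

S ⇒ S fox east   [S -> S fox east]
S fox east ⇒ two S U fox east   [S -> two S U]
two S U fox east ⇒ two two S U U fox east   [S -> two S U]
two two S U U fox east ⇒ two two fox U U fox east   [S -> fox]
two two fox U U fox east ⇒ two two fox two east U fox east   [U -> two east]
two two fox two east U fox east ⇒ two two fox two east two east fox east   [U -> two east]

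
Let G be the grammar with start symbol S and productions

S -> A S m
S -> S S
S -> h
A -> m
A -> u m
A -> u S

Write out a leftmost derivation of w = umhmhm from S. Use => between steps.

S => ASm => uSSm => uASmSm => umSmSm => umhmSm => umhmhm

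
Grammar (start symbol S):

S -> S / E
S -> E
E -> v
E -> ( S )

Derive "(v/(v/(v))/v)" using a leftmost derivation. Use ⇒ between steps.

S ⇒ E ⇒ (S) ⇒ (S/E) ⇒ (S/E/E) ⇒ (E/E/E) ⇒ (v/E/E) ⇒ (v/(S)/E) ⇒ (v/(S/E)/E) ⇒ (v/(E/E)/E) ⇒ (v/(v/E)/E) ⇒ (v/(v/(S))/E) ⇒ (v/(v/(E))/E) ⇒ (v/(v/(v))/E) ⇒ (v/(v/(v))/v)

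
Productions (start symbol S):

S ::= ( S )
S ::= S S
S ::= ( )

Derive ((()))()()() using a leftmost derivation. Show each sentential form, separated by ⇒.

S ⇒ SS ⇒ SSS ⇒ SSSS ⇒ (S)SSS ⇒ ((S))SSS ⇒ ((()))SSS ⇒ ((()))()SS ⇒ ((()))()()S ⇒ ((()))()()()

S ⇒ SS   [S ::= S S]
SS ⇒ SSS   [S ::= S S]
SSS ⇒ SSSS   [S ::= S S]
SSSS ⇒ (S)SSS   [S ::= ( S )]
(S)SSS ⇒ ((S))SSS   [S ::= ( S )]
((S))SSS ⇒ ((()))SSS   [S ::= ( )]
((()))SSS ⇒ ((()))()SS   [S ::= ( )]
((()))()SS ⇒ ((()))()()S   [S ::= ( )]
((()))()()S ⇒ ((()))()()()   [S ::= ( )]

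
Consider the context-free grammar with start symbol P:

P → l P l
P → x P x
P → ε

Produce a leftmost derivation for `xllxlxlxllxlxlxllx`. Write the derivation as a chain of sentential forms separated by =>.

P => xPx => xlPlx => xllPllx => xllxPxllx => xllxlPlxllx => xllxlxPxlxllx => xllxlxlPlxlxllx => xllxlxlxPxlxlxllx => xllxlxlxlPlxlxlxllx => xllxlxlxllxlxlxllx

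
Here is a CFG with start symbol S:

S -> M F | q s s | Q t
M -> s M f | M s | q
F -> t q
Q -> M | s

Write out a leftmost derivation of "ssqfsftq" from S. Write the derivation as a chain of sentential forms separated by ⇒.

S ⇒ MF ⇒ sMfF ⇒ sMsfF ⇒ ssMfsfF ⇒ ssqfsfF ⇒ ssqfsftq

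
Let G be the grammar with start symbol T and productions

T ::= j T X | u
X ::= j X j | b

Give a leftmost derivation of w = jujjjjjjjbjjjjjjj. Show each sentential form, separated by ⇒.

T ⇒ jTX   [T ::= j T X]
jTX ⇒ juX   [T ::= u]
juX ⇒ jujXj   [X ::= j X j]
jujXj ⇒ jujjXjj   [X ::= j X j]
jujjXjj ⇒ jujjjXjjj   [X ::= j X j]
jujjjXjjj ⇒ jujjjjXjjjj   [X ::= j X j]
jujjjjXjjjj ⇒ jujjjjjXjjjjj   [X ::= j X j]
jujjjjjXjjjjj ⇒ jujjjjjjXjjjjjj   [X ::= j X j]
jujjjjjjXjjjjjj ⇒ jujjjjjjjXjjjjjjj   [X ::= j X j]
jujjjjjjjXjjjjjjj ⇒ jujjjjjjjbjjjjjjj   [X ::= b]

T ⇒ jTX ⇒ juX ⇒ jujXj ⇒ jujjXjj ⇒ jujjjXjjj ⇒ jujjjjXjjjj ⇒ jujjjjjXjjjjj ⇒ jujjjjjjXjjjjjj ⇒ jujjjjjjjXjjjjjjj ⇒ jujjjjjjjbjjjjjjj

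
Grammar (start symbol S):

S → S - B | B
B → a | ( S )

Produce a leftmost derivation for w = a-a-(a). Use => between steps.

S => S-B   [S → S - B]
S-B => S-B-B   [S → S - B]
S-B-B => B-B-B   [S → B]
B-B-B => a-B-B   [B → a]
a-B-B => a-a-B   [B → a]
a-a-B => a-a-(S)   [B → ( S )]
a-a-(S) => a-a-(B)   [S → B]
a-a-(B) => a-a-(a)   [B → a]

S => S-B => S-B-B => B-B-B => a-B-B => a-a-B => a-a-(S) => a-a-(B) => a-a-(a)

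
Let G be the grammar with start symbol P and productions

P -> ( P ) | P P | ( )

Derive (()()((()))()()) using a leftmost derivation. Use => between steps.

P => (P) => (PP) => (PPP) => (()PP) => (()PPP) => (()()PP) => (()()PPP) => (()()(P)PP) => (()()((P))PP) => (()()((()))PP) => (()()((()))()P) => (()()((()))()())

P => (P)   [P -> ( P )]
(P) => (PP)   [P -> P P]
(PP) => (PPP)   [P -> P P]
(PPP) => (()PP)   [P -> ( )]
(()PP) => (()PPP)   [P -> P P]
(()PPP) => (()()PP)   [P -> ( )]
(()()PP) => (()()PPP)   [P -> P P]
(()()PPP) => (()()(P)PP)   [P -> ( P )]
(()()(P)PP) => (()()((P))PP)   [P -> ( P )]
(()()((P))PP) => (()()((()))PP)   [P -> ( )]
(()()((()))PP) => (()()((()))()P)   [P -> ( )]
(()()((()))()P) => (()()((()))()())   [P -> ( )]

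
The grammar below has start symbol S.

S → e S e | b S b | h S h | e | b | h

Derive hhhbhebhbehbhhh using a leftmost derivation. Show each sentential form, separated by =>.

S => hSh   [S → h S h]
hSh => hhShh   [S → h S h]
hhShh => hhhShhh   [S → h S h]
hhhShhh => hhhbSbhhh   [S → b S b]
hhhbSbhhh => hhhbhShbhhh   [S → h S h]
hhhbhShbhhh => hhhbheSehbhhh   [S → e S e]
hhhbheSehbhhh => hhhbhebSbehbhhh   [S → b S b]
hhhbhebSbehbhhh => hhhbhebhbehbhhh   [S → h]

S => hSh => hhShh => hhhShhh => hhhbSbhhh => hhhbhShbhhh => hhhbheSehbhhh => hhhbhebSbehbhhh => hhhbhebhbehbhhh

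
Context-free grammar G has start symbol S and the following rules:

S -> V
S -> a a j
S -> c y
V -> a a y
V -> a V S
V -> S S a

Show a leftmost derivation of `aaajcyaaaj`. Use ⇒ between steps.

S ⇒ V ⇒ aVS ⇒ aSSaS ⇒ aaajSaS ⇒ aaajcyaS ⇒ aaajcyaaaj

S ⇒ V   [S -> V]
V ⇒ aVS   [V -> a V S]
aVS ⇒ aSSaS   [V -> S S a]
aSSaS ⇒ aaajSaS   [S -> a a j]
aaajSaS ⇒ aaajcyaS   [S -> c y]
aaajcyaS ⇒ aaajcyaaaj   [S -> a a j]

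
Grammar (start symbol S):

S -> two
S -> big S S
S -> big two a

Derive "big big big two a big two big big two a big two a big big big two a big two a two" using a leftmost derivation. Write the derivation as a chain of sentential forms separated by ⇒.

S ⇒ big S S ⇒ big big S S S ⇒ big big big two a S S ⇒ big big big two a big S S S ⇒ big big big two a big two S S ⇒ big big big two a big two big S S S ⇒ big big big two a big two big big two a S S ⇒ big big big two a big two big big two a big two a S ⇒ big big big two a big two big big two a big two a big S S ⇒ big big big two a big two big big two a big two a big big S S S ⇒ big big big two a big two big big two a big two a big big big two a S S ⇒ big big big two a big two big big two a big two a big big big two a big two a S ⇒ big big big two a big two big big two a big two a big big big two a big two a two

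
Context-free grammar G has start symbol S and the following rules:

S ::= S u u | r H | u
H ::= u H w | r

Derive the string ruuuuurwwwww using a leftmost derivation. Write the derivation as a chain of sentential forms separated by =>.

S => rH => ruHw => ruuHww => ruuuHwww => ruuuuHwwww => ruuuuuHwwwww => ruuuuurwwwww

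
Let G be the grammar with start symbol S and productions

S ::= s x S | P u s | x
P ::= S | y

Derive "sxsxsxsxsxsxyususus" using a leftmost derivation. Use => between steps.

S => sxS => sxPus => sxSus => sxsxSus => sxsxsxSus => sxsxsxsxSus => sxsxsxsxsxSus => sxsxsxsxsxsxSus => sxsxsxsxsxsxPusus => sxsxsxsxsxsxSusus => sxsxsxsxsxsxPususus => sxsxsxsxsxsxyususus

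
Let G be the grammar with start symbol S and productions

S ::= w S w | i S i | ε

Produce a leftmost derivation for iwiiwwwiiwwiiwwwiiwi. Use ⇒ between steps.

S⇒iSi⇒iwSwi⇒iwiSiwi⇒iwiiSiiwi⇒iwiiwSwiiwi⇒iwiiwwSwwiiwi⇒iwiiwwwSwwwiiwi⇒iwiiwwwiSiwwwiiwi⇒iwiiwwwiiSiiwwwiiwi⇒iwiiwwwiiwSwiiwwwiiwi⇒iwiiwwwiiwwiiwwwiiwi

S ⇒ iSi   [S ::= i S i]
iSi ⇒ iwSwi   [S ::= w S w]
iwSwi ⇒ iwiSiwi   [S ::= i S i]
iwiSiwi ⇒ iwiiSiiwi   [S ::= i S i]
iwiiSiiwi ⇒ iwiiwSwiiwi   [S ::= w S w]
iwiiwSwiiwi ⇒ iwiiwwSwwiiwi   [S ::= w S w]
iwiiwwSwwiiwi ⇒ iwiiwwwSwwwiiwi   [S ::= w S w]
iwiiwwwSwwwiiwi ⇒ iwiiwwwiSiwwwiiwi   [S ::= i S i]
iwiiwwwiSiwwwiiwi ⇒ iwiiwwwiiSiiwwwiiwi   [S ::= i S i]
iwiiwwwiiSiiwwwiiwi ⇒ iwiiwwwiiwSwiiwwwiiwi   [S ::= w S w]
iwiiwwwiiwSwiiwwwiiwi ⇒ iwiiwwwiiwwiiwwwiiwi   [S ::= ε]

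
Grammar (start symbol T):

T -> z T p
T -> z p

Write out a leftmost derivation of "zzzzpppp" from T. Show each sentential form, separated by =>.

T=>zTp=>zzTpp=>zzzTppp=>zzzzpppp

T => zTp   [T -> z T p]
zTp => zzTpp   [T -> z T p]
zzTpp => zzzTppp   [T -> z T p]
zzzTppp => zzzzpppp   [T -> z p]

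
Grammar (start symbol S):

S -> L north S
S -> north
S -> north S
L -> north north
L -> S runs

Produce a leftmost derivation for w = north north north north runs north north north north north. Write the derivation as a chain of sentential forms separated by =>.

S => north S   [S -> north S]
north S => north north S   [S -> north S]
north north S => north north L north S   [S -> L north S]
north north L north S => north north S runs north S   [L -> S runs]
north north S runs north S => north north north S runs north S   [S -> north S]
north north north S runs north S => north north north north runs north S   [S -> north]
north north north north runs north S => north north north north runs north L north S   [S -> L north S]
north north north north runs north L north S => north north north north runs north north north north S   [L -> north north]
north north north north runs north north north north S => north north north north runs north north north north north   [S -> north]

S => north S => north north S => north north L north S => north north S runs north S => north north north S runs north S => north north north north runs north S => north north north north runs north L north S => north north north north runs north north north north S => north north north north runs north north north north north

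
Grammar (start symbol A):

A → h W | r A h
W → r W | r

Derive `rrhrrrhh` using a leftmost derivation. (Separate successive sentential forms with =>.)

A => rAh   [A → r A h]
rAh => rrAhh   [A → r A h]
rrAhh => rrhWhh   [A → h W]
rrhWhh => rrhrWhh   [W → r W]
rrhrWhh => rrhrrWhh   [W → r W]
rrhrrWhh => rrhrrrhh   [W → r]

A => rAh => rrAhh => rrhWhh => rrhrWhh => rrhrrWhh => rrhrrrhh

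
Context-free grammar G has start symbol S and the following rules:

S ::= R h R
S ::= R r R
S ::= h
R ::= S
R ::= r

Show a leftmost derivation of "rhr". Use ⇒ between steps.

S ⇒ RhR   [S ::= R h R]
RhR ⇒ rhR   [R ::= r]
rhR ⇒ rhr   [R ::= r]

S ⇒ RhR ⇒ rhR ⇒ rhr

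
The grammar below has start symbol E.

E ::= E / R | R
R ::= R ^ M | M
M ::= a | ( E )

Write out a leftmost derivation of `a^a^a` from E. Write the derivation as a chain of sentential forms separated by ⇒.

E⇒R⇒R^M⇒R^M^M⇒M^M^M⇒a^M^M⇒a^a^M⇒a^a^a

E ⇒ R   [E ::= R]
R ⇒ R^M   [R ::= R ^ M]
R^M ⇒ R^M^M   [R ::= R ^ M]
R^M^M ⇒ M^M^M   [R ::= M]
M^M^M ⇒ a^M^M   [M ::= a]
a^M^M ⇒ a^a^M   [M ::= a]
a^a^M ⇒ a^a^a   [M ::= a]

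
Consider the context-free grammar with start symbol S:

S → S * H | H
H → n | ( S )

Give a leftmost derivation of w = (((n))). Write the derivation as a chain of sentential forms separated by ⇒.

S ⇒ H ⇒ (S) ⇒ (H) ⇒ ((S)) ⇒ ((H)) ⇒ (((S))) ⇒ (((H))) ⇒ (((n)))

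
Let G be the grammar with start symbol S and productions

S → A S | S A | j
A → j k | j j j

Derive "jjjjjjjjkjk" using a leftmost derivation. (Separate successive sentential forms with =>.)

S => SA => SAA => SAAA => SAAAA => jAAAA => jjjjAAA => jjjjjjjAA => jjjjjjjjkA => jjjjjjjjkjk

S => SA   [S → S A]
SA => SAA   [S → S A]
SAA => SAAA   [S → S A]
SAAA => SAAAA   [S → S A]
SAAAA => jAAAA   [S → j]
jAAAA => jjjjAAA   [A → j j j]
jjjjAAA => jjjjjjjAA   [A → j j j]
jjjjjjjAA => jjjjjjjjkA   [A → j k]
jjjjjjjjkA => jjjjjjjjkjk   [A → j k]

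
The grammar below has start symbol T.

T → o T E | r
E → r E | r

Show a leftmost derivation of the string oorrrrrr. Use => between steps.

T => oTE => ooTEE => oorEE => oorrEE => oorrrEE => oorrrrEE => oorrrrrE => oorrrrrr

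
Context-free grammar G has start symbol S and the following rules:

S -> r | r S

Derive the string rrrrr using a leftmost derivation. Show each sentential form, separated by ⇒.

S ⇒ rS   [S -> r S]
rS ⇒ rrS   [S -> r S]
rrS ⇒ rrrS   [S -> r S]
rrrS ⇒ rrrrS   [S -> r S]
rrrrS ⇒ rrrrr   [S -> r]

S ⇒ rS ⇒ rrS ⇒ rrrS ⇒ rrrrS ⇒ rrrrr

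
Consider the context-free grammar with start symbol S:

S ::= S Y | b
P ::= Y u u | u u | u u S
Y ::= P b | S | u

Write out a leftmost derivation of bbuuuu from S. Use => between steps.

S=>SY=>SYY=>SYYY=>SYYYY=>bYYYY=>bSYYY=>bSYYYY=>bbYYYY=>bbuYYY=>bbuuYY=>bbuuuY=>bbuuuu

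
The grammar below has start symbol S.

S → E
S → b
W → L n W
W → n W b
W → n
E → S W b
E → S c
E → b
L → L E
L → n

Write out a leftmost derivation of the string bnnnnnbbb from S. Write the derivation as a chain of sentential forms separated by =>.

S => E => SWb => bWb => bnWbb => bnnWbbb => bnnLnWbbb => bnnnnWbbb => bnnnnnbbb

S => E   [S → E]
E => SWb   [E → S W b]
SWb => bWb   [S → b]
bWb => bnWbb   [W → n W b]
bnWbb => bnnWbbb   [W → n W b]
bnnWbbb => bnnLnWbbb   [W → L n W]
bnnLnWbbb => bnnnnWbbb   [L → n]
bnnnnWbbb => bnnnnnbbb   [W → n]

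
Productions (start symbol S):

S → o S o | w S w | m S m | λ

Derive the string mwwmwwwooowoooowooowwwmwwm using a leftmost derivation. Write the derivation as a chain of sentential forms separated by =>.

S => mSm   [S → m S m]
mSm => mwSwm   [S → w S w]
mwSwm => mwwSwwm   [S → w S w]
mwwSwwm => mwwmSmwwm   [S → m S m]
mwwmSmwwm => mwwmwSwmwwm   [S → w S w]
mwwmwSwmwwm => mwwmwwSwwmwwm   [S → w S w]
mwwmwwSwwmwwm => mwwmwwwSwwwmwwm   [S → w S w]
mwwmwwwSwwwmwwm => mwwmwwwoSowwwmwwm   [S → o S o]
mwwmwwwoSowwwmwwm => mwwmwwwooSoowwwmwwm   [S → o S o]
mwwmwwwooSoowwwmwwm => mwwmwwwoooSooowwwmwwm   [S → o S o]
mwwmwwwoooSooowwwmwwm => mwwmwwwooowSwooowwwmwwm   [S → w S w]
mwwmwwwooowSwooowwwmwwm => mwwmwwwooowoSowooowwwmwwm   [S → o S o]
mwwmwwwooowoSowooowwwmwwm => mwwmwwwooowooSoowooowwwmwwm   [S → o S o]
mwwmwwwooowooSoowooowwwmwwm => mwwmwwwooowoooowooowwwmwwm   [S → λ]

S => mSm => mwSwm => mwwSwwm => mwwmSmwwm => mwwmwSwmwwm => mwwmwwSwwmwwm => mwwmwwwSwwwmwwm => mwwmwwwoSowwwmwwm => mwwmwwwooSoowwwmwwm => mwwmwwwoooSooowwwmwwm => mwwmwwwooowSwooowwwmwwm => mwwmwwwooowoSowooowwwmwwm => mwwmwwwooowooSoowooowwwmwwm => mwwmwwwooowoooowooowwwmwwm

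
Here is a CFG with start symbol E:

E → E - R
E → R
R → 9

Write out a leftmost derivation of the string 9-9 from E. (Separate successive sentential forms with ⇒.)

E ⇒ E-R ⇒ R-R ⇒ 9-R ⇒ 9-9

E ⇒ E-R   [E → E - R]
E-R ⇒ R-R   [E → R]
R-R ⇒ 9-R   [R → 9]
9-R ⇒ 9-9   [R → 9]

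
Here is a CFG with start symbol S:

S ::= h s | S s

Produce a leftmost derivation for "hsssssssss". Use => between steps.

S => Ss => Sss => Ssss => Sssss => Ssssss => Sssssss => Ssssssss => Sssssssss => hsssssssss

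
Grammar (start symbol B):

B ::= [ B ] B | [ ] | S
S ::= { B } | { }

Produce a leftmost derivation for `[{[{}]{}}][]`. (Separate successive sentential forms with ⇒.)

B ⇒ [B]B   [B ::= [ B ] B]
[B]B ⇒ [S]B   [B ::= S]
[S]B ⇒ [{B}]B   [S ::= { B }]
[{B}]B ⇒ [{[B]B}]B   [B ::= [ B ] B]
[{[B]B}]B ⇒ [{[S]B}]B   [B ::= S]
[{[S]B}]B ⇒ [{[{}]B}]B   [S ::= { }]
[{[{}]B}]B ⇒ [{[{}]S}]B   [B ::= S]
[{[{}]S}]B ⇒ [{[{}]{}}]B   [S ::= { }]
[{[{}]{}}]B ⇒ [{[{}]{}}][]   [B ::= [ ]]

B ⇒ [B]B ⇒ [S]B ⇒ [{B}]B ⇒ [{[B]B}]B ⇒ [{[S]B}]B ⇒ [{[{}]B}]B ⇒ [{[{}]S}]B ⇒ [{[{}]{}}]B ⇒ [{[{}]{}}][]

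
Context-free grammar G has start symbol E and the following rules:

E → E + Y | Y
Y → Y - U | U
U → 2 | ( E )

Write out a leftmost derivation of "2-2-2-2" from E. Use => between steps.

E => Y => Y-U => Y-U-U => Y-U-U-U => U-U-U-U => 2-U-U-U => 2-2-U-U => 2-2-2-U => 2-2-2-2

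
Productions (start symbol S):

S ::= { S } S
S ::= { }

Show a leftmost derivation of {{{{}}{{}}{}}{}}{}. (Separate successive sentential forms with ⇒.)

S ⇒ {S}S ⇒ {{S}S}S ⇒ {{{S}S}S}S ⇒ {{{{}}S}S}S ⇒ {{{{}}{S}S}S}S ⇒ {{{{}}{{}}S}S}S ⇒ {{{{}}{{}}{}}S}S ⇒ {{{{}}{{}}{}}{}}S ⇒ {{{{}}{{}}{}}{}}{}

S ⇒ {S}S   [S ::= { S } S]
{S}S ⇒ {{S}S}S   [S ::= { S } S]
{{S}S}S ⇒ {{{S}S}S}S   [S ::= { S } S]
{{{S}S}S}S ⇒ {{{{}}S}S}S   [S ::= { }]
{{{{}}S}S}S ⇒ {{{{}}{S}S}S}S   [S ::= { S } S]
{{{{}}{S}S}S}S ⇒ {{{{}}{{}}S}S}S   [S ::= { }]
{{{{}}{{}}S}S}S ⇒ {{{{}}{{}}{}}S}S   [S ::= { }]
{{{{}}{{}}{}}S}S ⇒ {{{{}}{{}}{}}{}}S   [S ::= { }]
{{{{}}{{}}{}}{}}S ⇒ {{{{}}{{}}{}}{}}{}   [S ::= { }]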